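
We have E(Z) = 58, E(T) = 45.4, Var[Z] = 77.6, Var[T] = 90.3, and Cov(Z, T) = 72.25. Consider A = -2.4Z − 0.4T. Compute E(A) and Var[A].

E(A) = (-2.4)·E(Z) + (-0.4)·E(T) = (-2.4)·58 + (-0.4)·45.4 = -157.36.
Var[A] = a²·Var[Z] + b²·Var[T] + 2ab·Cov(Z, T) with a = -2.4, b = -0.4.
= (-2.4)²·77.6 + (-0.4)²·90.3 + 2·(-2.4)·(-0.4)·72.25
= 446.976 + 14.448 + 138.72 = 600.144.

E(A) = -157.36, Var[A] = 600.144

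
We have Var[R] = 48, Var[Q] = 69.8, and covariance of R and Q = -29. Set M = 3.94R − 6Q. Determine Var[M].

Var[M] = a²·Var[R] + b²·Var[Q] + 2ab·covariance of R and Q with a = 3.94, b = -6.
= 3.94²·48 + (-6)²·69.8 + 2·3.94·(-6)·(-29)
= 745.1328 + 2512.8 + 1371.12 = 4629.0528.

Var[M] = 4629.0528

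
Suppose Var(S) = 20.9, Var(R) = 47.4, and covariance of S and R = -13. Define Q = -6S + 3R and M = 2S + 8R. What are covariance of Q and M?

By bilinearity, covariance of Q and M = ac·Var(S) + bd·Var(R) + (ad+bc)·covariance of S and R, with a=-6, b=3, c=2, d=8.
ac·Var(S) = (-6)·2·20.9 = -250.8
bd·Var(R) = 3·8·47.4 = 1137.6
(ad+bc)·covariance of S and R = (-42)·(-13) = 546
covariance of Q and M = -250.8 + 1137.6 + 546 = 1432.8.

covariance of Q and M = 1432.8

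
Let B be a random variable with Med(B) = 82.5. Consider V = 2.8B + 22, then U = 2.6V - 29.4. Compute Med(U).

Med(V) = 2.8·82.5 + 22 = 253.
Med(U) = 2.6·253 + (-29.4) = 628.4.

Med(U) = 628.4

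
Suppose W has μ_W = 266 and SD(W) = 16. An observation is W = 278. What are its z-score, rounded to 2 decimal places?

z = 0.75

z = (W − μ_W) / SD(W) = (278 − 266) / 16 = 0.75.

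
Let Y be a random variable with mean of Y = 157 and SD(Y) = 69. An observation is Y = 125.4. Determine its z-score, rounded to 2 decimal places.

z = -0.46

z = (Y − mean of Y) / SD(Y) = (125.4 − 157) / 69 ≈ -0.46.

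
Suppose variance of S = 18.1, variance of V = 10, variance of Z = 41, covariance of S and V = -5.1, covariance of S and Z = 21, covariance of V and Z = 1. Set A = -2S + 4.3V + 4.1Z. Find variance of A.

variance of A = 725.09

variance of A = a²·variance of S + b²·variance of V + c²·variance of Z + 2ab·covariance of S and V + 2ac·covariance of S and Z + 2bc·covariance of V and Z, with a = -2, b = 4.3, c = 4.1.
= 72.4 + 184.9 + 689.21 + 87.72 + (-344.4) + 35.26
= 725.09.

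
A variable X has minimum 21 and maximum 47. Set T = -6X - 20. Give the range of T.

Range(T) = 156

Range of X = 47 − 21 = 26.
Range(T) = |a|·Range(X) = |-6|·26 = 156.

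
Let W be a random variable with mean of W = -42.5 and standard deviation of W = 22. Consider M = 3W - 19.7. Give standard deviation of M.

standard deviation of M = 66

M = 3W - 19.7 is linear with a = 3, b = -19.7.
standard deviation of M = |a|·standard deviation of W = |3|·22 = 66.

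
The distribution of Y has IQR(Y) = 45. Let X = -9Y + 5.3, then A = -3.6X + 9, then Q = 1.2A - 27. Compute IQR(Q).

IQR(X) = |-9|·45 = 405.
IQR(A) = |-3.6|·405 = 1458.
IQR(Q) = |1.2|·1458 = 1749.6.

IQR(Q) = 1749.6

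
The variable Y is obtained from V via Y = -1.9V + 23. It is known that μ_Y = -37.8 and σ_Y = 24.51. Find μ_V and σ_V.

μ_V = 32, σ_V = 12.9

From Y = -1.9V + 23: μ_Y = a·μ_V + b, so μ_V = (μ_Y − b)/a = (-37.8 − 23)/(-1.9) = 32.
σ_Y = |a|·σ_V, so σ_V = 24.51/|-1.9| = 12.9.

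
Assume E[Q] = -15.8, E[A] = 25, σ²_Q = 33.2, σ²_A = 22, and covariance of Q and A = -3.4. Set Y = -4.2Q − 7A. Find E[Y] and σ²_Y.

E[Y] = -108.64, σ²_Y = 1463.728

E[Y] = (-4.2)·E[Q] + (-7)·E[A] = (-4.2)·(-15.8) + (-7)·25 = -108.64.
σ²_Y = a²·σ²_Q + b²·σ²_A + 2ab·covariance of Q and A with a = -4.2, b = -7.
= (-4.2)²·33.2 + (-7)²·22 + 2·(-4.2)·(-7)·(-3.4)
= 585.648 + 1078 + (-199.92) = 1463.728.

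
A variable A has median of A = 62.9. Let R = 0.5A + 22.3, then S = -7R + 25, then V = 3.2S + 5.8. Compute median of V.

median of V = -1118.2

median of R = 0.5·62.9 + 22.3 = 53.75.
median of S = (-7)·53.75 + 25 = -351.25.
median of V = 3.2·(-351.25) + 5.8 = -1118.2.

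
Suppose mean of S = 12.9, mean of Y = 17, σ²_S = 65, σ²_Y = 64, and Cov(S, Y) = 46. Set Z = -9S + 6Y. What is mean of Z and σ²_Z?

mean of Z = -14.1, σ²_Z = 2601

mean of Z = (-9)·mean of S + 6·mean of Y = (-9)·12.9 + 6·17 = -14.1.
σ²_Z = a²·σ²_S + b²·σ²_Y + 2ab·Cov(S, Y) with a = -9, b = 6.
= (-9)²·65 + 6²·64 + 2·(-9)·6·46
= 5265 + 2304 + (-4968) = 2601.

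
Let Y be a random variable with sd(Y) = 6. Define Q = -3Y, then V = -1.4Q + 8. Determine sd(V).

sd(V) = 25.2

sd(Q) = |-3|·6 = 18.
sd(V) = |-1.4|·18 = 25.2.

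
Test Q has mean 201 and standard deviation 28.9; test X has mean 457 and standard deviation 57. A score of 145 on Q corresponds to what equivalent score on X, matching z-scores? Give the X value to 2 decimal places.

X = 346.55

z = (145 − 201)/28.9 ≈ -1.9377.
X = 457 + z·57 = 457 + (145 − 201)·57/28.9 ≈ 346.55.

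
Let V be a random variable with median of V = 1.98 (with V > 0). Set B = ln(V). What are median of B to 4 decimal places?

median of B = 0.6831

ln(V) is monotone on this domain, so median of B = ln(1.98) ≈ 0.6831.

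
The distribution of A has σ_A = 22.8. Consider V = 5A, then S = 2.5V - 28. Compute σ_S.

σ_S = 285

σ_V = |5|·22.8 = 114.
σ_S = |2.5|·114 = 285.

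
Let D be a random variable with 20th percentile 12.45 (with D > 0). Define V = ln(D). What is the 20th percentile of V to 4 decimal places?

ln(D) is increasing, so P_{20}(V) = g(P_{20}(D)) ≈ 2.5217.

20th percentile of V = 2.5217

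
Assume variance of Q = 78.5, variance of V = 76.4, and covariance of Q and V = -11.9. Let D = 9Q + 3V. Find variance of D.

variance of D = 6403.5

variance of D = a²·variance of Q + b²·variance of V + 2ab·covariance of Q and V with a = 9, b = 3.
= 9²·78.5 + 3²·76.4 + 2·9·3·(-11.9)
= 6358.5 + 687.6 + (-642.6) = 6403.5.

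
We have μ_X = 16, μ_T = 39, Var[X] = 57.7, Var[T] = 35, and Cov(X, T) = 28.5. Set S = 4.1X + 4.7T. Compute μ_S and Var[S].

μ_S = 248.9, Var[S] = 2841.477

μ_S = 4.1·μ_X + 4.7·μ_T = 4.1·16 + 4.7·39 = 248.9.
Var[S] = a²·Var[X] + b²·Var[T] + 2ab·Cov(X, T) with a = 4.1, b = 4.7.
= 4.1²·57.7 + 4.7²·35 + 2·4.1·4.7·28.5
= 969.937 + 773.15 + 1098.39 = 2841.477.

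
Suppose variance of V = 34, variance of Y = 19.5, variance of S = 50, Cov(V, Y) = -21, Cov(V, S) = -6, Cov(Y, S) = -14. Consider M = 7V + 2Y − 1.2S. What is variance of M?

variance of M = 1396

variance of M = a²·variance of V + b²·variance of Y + c²·variance of S + 2ab·Cov(V, Y) + 2ac·Cov(V, S) + 2bc·Cov(Y, S), with a = 7, b = 2, c = -1.2.
= 1666 + 78 + 72 + (-588) + 100.8 + 67.2
= 1396.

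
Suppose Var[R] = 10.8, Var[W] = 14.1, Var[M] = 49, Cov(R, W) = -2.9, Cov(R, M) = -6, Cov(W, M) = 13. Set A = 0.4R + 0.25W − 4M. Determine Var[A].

Var[A] = a²·Var[R] + b²·Var[W] + c²·Var[M] + 2ab·Cov(R, W) + 2ac·Cov(R, M) + 2bc·Cov(W, M), with a = 0.4, b = 0.25, c = -4.
= 1.728 + 0.88125 + 784 + (-0.58) + 19.2 + (-26)
= 779.22925.

Var[A] = 779.22925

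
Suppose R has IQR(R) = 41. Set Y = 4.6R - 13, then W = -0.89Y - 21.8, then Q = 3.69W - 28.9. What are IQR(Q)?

IQR(Y) = |4.6|·41 = 188.6.
IQR(W) = |-0.89|·188.6 = 167.854.
IQR(Q) = |3.69|·167.854 = 619.38126.

IQR(Q) = 619.38126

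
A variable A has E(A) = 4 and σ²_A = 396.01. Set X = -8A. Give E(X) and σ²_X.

E(X) = -32, σ²_X = 25344.64

X = -8A is linear with a = -8, b = 0.
E(X) = a·E(A) + b = (-8)·4 = -32.
σ²_X = a²·σ²_A = (-8)²·396.01 = 25344.64.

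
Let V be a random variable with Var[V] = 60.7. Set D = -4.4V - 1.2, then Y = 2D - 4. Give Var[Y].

Var[Y] = 4700.608

Var[D] = (-4.4)²·60.7 = 1175.152.
Var[Y] = 2²·1175.152 = 4700.608.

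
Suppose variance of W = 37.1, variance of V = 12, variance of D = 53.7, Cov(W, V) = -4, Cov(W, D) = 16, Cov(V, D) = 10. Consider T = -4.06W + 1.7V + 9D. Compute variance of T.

variance of T = 4187.85756

variance of T = a²·variance of W + b²·variance of V + c²·variance of D + 2ab·Cov(W, V) + 2ac·Cov(W, D) + 2bc·Cov(V, D), with a = -4.06, b = 1.7, c = 9.
= 611.54156 + 34.68 + 4349.7 + 55.216 + (-1169.28) + 306
= 4187.85756.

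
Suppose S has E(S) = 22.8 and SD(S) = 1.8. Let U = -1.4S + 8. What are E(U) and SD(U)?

U = -1.4S + 8 is linear with a = -1.4, b = 8.
E(U) = a·E(S) + b = (-1.4)·22.8 + 8 = -23.92.
SD(U) = |a|·SD(S) = |-1.4|·1.8 = 2.52.

E(U) = -23.92, SD(U) = 2.52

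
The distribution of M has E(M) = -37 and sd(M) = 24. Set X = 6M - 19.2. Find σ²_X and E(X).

X = 6M - 19.2 is linear with a = 6, b = -19.2.
σ²_M = 24² = 576.
σ²_X = a²·σ²_M = 6²·576 = 20736 (the additive constant -19.2 does not affect variance).
E(X) = a·E(M) + b = 6·(-37) + (-19.2) = -241.2.

σ²_X = 20736, E(X) = -241.2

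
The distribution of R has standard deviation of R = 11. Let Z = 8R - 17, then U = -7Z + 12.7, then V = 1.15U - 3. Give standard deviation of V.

standard deviation of V = 708.4

standard deviation of Z = |8|·11 = 88.
standard deviation of U = |-7|·88 = 616.
standard deviation of V = |1.15|·616 = 708.4.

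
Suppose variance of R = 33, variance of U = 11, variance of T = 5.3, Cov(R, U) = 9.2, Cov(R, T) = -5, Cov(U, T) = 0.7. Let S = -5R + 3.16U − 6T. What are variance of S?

variance of S = a²·variance of R + b²·variance of U + c²·variance of T + 2ab·Cov(R, U) + 2ac·Cov(R, T) + 2bc·Cov(U, T), with a = -5, b = 3.16, c = -6.
= 825 + 109.8416 + 190.8 + (-290.72) + (-300) + (-26.544)
= 508.3776.

variance of S = 508.3776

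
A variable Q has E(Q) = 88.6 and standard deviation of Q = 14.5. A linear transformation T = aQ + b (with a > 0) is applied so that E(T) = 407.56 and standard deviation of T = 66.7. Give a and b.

a = 4.6, b = 0

standard deviation of T = a·standard deviation of Q (a > 0), so a = 66.7/14.5 = 4.6.
E(T) = a·E(Q) + b, so b = 407.56 − 4.6·88.6 = 0.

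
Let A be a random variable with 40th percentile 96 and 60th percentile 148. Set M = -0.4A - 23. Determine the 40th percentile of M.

40th percentile of M = -82.2

Since a = -0.4 < 0 the transformation is decreasing, reversing order: the 40th percentile of M corresponds to the 60th percentile of A.
So P_{40}(M) = a·P_{60}(A) + b = (-0.4)·148 + (-23) = -82.2.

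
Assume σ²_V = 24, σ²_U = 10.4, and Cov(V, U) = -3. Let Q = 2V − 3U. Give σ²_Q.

σ²_Q = a²·σ²_V + b²·σ²_U + 2ab·Cov(V, U) with a = 2, b = -3.
= 2²·24 + (-3)²·10.4 + 2·2·(-3)·(-3)
= 96 + 93.6 + 36 = 225.6.

σ²_Q = 225.6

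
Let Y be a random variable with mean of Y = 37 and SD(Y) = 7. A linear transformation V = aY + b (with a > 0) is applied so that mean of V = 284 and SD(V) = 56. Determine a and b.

a = 8, b = -12

SD(V) = a·SD(Y) (a > 0), so a = 56/7 = 8.
mean of V = a·mean of Y + b, so b = 284 − 8·37 = -12.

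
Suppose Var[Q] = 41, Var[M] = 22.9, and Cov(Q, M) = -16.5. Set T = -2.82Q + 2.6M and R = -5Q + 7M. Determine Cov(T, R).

By bilinearity, Cov(T, R) = ac·Var[Q] + bd·Var[M] + (ad+bc)·Cov(Q, M), with a=-2.82, b=2.6, c=-5, d=7.
ac·Var[Q] = (-2.82)·(-5)·41 = 578.1
bd·Var[M] = 2.6·7·22.9 = 416.78
(ad+bc)·Cov(Q, M) = (-32.74)·(-16.5) = 540.21
Cov(T, R) = 578.1 + 416.78 + 540.21 = 1535.09.

Cov(T, R) = 1535.09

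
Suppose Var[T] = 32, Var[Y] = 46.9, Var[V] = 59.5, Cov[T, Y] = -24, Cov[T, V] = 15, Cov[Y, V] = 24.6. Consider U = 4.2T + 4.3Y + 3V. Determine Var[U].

Var[U] = a²·Var[T] + b²·Var[Y] + c²·Var[V] + 2ab·Cov[T, Y] + 2ac·Cov[T, V] + 2bc·Cov[Y, V], with a = 4.2, b = 4.3, c = 3.
= 564.48 + 867.181 + 535.5 + (-866.88) + 378 + 634.68
= 2112.961.

Var[U] = 2112.961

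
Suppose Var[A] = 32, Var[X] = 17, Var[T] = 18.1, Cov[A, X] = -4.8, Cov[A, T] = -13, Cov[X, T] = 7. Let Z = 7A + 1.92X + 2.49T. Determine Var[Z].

Var[Z] = a²·Var[A] + b²·Var[X] + c²·Var[T] + 2ab·Cov[A, X] + 2ac·Cov[A, T] + 2bc·Cov[X, T], with a = 7, b = 1.92, c = 2.49.
= 1568 + 62.6688 + 112.22181 + (-129.024) + (-453.18) + 66.9312
= 1227.61781.

Var[Z] = 1227.61781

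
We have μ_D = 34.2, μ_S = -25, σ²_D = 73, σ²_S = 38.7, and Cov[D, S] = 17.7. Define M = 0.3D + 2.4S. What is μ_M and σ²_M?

μ_M = -49.74, σ²_M = 254.97

μ_M = 0.3·μ_D + 2.4·μ_S = 0.3·34.2 + 2.4·(-25) = -49.74.
σ²_M = a²·σ²_D + b²·σ²_S + 2ab·Cov[D, S] with a = 0.3, b = 2.4.
= 0.3²·73 + 2.4²·38.7 + 2·0.3·2.4·17.7
= 6.57 + 222.912 + 25.488 = 254.97.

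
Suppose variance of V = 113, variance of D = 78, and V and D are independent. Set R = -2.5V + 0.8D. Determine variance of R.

variance of R = a²·variance of V + b²·variance of D + 2ab·Cov(V, D) with a = -2.5, b = 0.8.
Independence gives Cov(V, D) = 0.
= (-2.5)²·113 + 0.8²·78 + 2·(-2.5)·0.8·0
= 706.25 + 49.92 + 0 = 756.17.

variance of R = 756.17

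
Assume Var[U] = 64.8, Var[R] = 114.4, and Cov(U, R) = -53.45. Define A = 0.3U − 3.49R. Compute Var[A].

Var[A] = a²·Var[U] + b²·Var[R] + 2ab·Cov(U, R) with a = 0.3, b = -3.49.
= 0.3²·64.8 + (-3.49)²·114.4 + 2·0.3·(-3.49)·(-53.45)
= 5.832 + 1393.40344 + 111.9243 = 1511.15974.

Var[A] = 1511.15974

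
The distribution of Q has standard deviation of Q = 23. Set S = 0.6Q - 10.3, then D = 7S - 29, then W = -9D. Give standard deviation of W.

standard deviation of S = |0.6|·23 = 13.8.
standard deviation of D = |7|·13.8 = 96.6.
standard deviation of W = |-9|·96.6 = 869.4.

standard deviation of W = 869.4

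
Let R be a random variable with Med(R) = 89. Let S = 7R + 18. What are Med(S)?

A linear map preserves order up to sign, so Med(S) = a·Med(R) + b = 7·89 + 18 = 641.

Med(S) = 641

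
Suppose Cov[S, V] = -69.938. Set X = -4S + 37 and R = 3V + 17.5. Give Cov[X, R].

Cov[X, R] = a·c·Cov[S, V] = (-4)·3·(-69.938) = 839.256. Additive constants drop out.

Cov[X, R] = 839.256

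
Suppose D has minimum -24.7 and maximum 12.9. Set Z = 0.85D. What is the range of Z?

Range of D = 12.9 − (-24.7) = 37.6.
Range(Z) = |a|·Range(D) = |0.85|·37.6 = 31.96.

Range(Z) = 31.96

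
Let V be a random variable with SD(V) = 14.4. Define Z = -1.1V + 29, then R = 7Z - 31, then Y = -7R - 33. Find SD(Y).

SD(Y) = 776.16

SD(Z) = |-1.1|·14.4 = 15.84.
SD(R) = |7|·15.84 = 110.88.
SD(Y) = |-7|·110.88 = 776.16.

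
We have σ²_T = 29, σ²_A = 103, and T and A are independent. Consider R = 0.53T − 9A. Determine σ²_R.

σ²_R = 8351.1461

σ²_R = a²·σ²_T + b²·σ²_A + 2ab·covariance of T and A with a = 0.53, b = -9.
Independence gives covariance of T and A = 0.
= 0.53²·29 + (-9)²·103 + 2·0.53·(-9)·0
= 8.1461 + 8343 + 0 = 8351.1461.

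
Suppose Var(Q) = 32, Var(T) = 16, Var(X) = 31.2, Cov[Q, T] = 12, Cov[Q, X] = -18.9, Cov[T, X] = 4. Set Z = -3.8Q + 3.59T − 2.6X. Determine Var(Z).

Var(Z) = a²·Var(Q) + b²·Var(T) + c²·Var(X) + 2ab·Cov[Q, T] + 2ac·Cov[Q, X] + 2bc·Cov[T, X], with a = -3.8, b = 3.59, c = -2.6.
= 462.08 + 206.2096 + 210.912 + (-327.408) + (-373.464) + (-74.672)
= 103.6576.

Var(Z) = 103.6576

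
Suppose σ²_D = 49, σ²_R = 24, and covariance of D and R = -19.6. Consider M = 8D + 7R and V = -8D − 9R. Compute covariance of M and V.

covariance of M and V = -2139.2

By bilinearity, covariance of M and V = ac·σ²_D + bd·σ²_R + (ad+bc)·covariance of D and R, with a=8, b=7, c=-8, d=-9.
ac·σ²_D = 8·(-8)·49 = -3136
bd·σ²_R = 7·(-9)·24 = -1512
(ad+bc)·covariance of D and R = (-128)·(-19.6) = 2508.8
covariance of M and V = -3136 + (-1512) + 2508.8 = -2139.2.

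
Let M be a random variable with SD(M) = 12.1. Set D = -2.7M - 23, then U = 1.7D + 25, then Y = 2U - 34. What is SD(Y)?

SD(D) = |-2.7|·12.1 = 32.67.
SD(U) = |1.7|·32.67 = 55.539.
SD(Y) = |2|·55.539 = 111.078.

SD(Y) = 111.078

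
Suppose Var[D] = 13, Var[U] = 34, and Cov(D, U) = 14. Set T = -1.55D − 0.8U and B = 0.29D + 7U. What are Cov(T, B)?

Cov(T, B) = -351.3915

By bilinearity, Cov(T, B) = ac·Var[D] + bd·Var[U] + (ad+bc)·Cov(D, U), with a=-1.55, b=-0.8, c=0.29, d=7.
ac·Var[D] = (-1.55)·0.29·13 = -5.8435
bd·Var[U] = (-0.8)·7·34 = -190.4
(ad+bc)·Cov(D, U) = (-11.082)·14 = -155.148
Cov(T, B) = -5.8435 + (-190.4) + (-155.148) = -351.3915.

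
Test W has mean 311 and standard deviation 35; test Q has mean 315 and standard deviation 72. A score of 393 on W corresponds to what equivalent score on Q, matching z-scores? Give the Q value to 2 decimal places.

Q = 483.69

z = (393 − 311)/35 ≈ 2.3429.
Q = 315 + z·72 = 315 + (393 − 311)·72/35 ≈ 483.69.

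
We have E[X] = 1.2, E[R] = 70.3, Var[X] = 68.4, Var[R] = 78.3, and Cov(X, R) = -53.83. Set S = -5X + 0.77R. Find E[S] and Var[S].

E[S] = 48.131, Var[S] = 2170.91507

E[S] = (-5)·E[X] + 0.77·E[R] = (-5)·1.2 + 0.77·70.3 = 48.131.
Var[S] = a²·Var[X] + b²·Var[R] + 2ab·Cov(X, R) with a = -5, b = 0.77.
= (-5)²·68.4 + 0.77²·78.3 + 2·(-5)·0.77·(-53.83)
= 1710 + 46.42407 + 414.491 = 2170.91507.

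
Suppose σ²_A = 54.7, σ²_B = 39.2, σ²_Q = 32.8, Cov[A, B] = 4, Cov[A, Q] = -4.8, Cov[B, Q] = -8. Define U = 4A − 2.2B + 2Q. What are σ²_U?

σ²_U = 1119.328

σ²_U = a²·σ²_A + b²·σ²_B + c²·σ²_Q + 2ab·Cov[A, B] + 2ac·Cov[A, Q] + 2bc·Cov[B, Q], with a = 4, b = -2.2, c = 2.
= 875.2 + 189.728 + 131.2 + (-70.4) + (-76.8) + 70.4
= 1119.328.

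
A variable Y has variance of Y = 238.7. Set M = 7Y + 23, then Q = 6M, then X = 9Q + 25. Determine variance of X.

variance of M = 7²·238.7 = 11696.3.
variance of Q = 6²·11696.3 = 421066.8.
variance of X = 9²·421066.8 = 34106410.8.

variance of X = 34106410.8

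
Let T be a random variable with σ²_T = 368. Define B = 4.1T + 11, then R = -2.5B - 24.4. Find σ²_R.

σ²_R = 38663

σ²_B = 4.1²·368 = 6186.08.
σ²_R = (-2.5)²·6186.08 = 38663.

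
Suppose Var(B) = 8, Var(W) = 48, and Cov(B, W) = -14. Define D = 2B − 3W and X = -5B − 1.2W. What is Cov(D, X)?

By bilinearity, Cov(D, X) = ac·Var(B) + bd·Var(W) + (ad+bc)·Cov(B, W), with a=2, b=-3, c=-5, d=-1.2.
ac·Var(B) = 2·(-5)·8 = -80
bd·Var(W) = (-3)·(-1.2)·48 = 172.8
(ad+bc)·Cov(B, W) = (12.6)·(-14) = -176.4
Cov(D, X) = -80 + 172.8 + (-176.4) = -83.6.

Cov(D, X) = -83.6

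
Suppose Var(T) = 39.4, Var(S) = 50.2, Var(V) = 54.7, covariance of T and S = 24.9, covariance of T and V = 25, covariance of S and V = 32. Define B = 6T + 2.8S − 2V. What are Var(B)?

Var(B) = 1909.008

Var(B) = a²·Var(T) + b²·Var(S) + c²·Var(V) + 2ab·covariance of T and S + 2ac·covariance of T and V + 2bc·covariance of S and V, with a = 6, b = 2.8, c = -2.
= 1418.4 + 393.568 + 218.8 + 836.64 + (-600) + (-358.4)
= 1909.008.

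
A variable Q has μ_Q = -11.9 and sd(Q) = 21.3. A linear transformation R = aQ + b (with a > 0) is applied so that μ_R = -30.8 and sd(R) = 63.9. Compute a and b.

sd(R) = a·sd(Q) (a > 0), so a = 63.9/21.3 = 3.
μ_R = a·μ_Q + b, so b = -30.8 − 3·(-11.9) = 4.9.

a = 3, b = 4.9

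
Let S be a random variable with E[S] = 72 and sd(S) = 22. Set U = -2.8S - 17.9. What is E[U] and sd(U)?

E[U] = -219.5, sd(U) = 61.6

U = -2.8S - 17.9 is linear with a = -2.8, b = -17.9.
E[U] = a·E[S] + b = (-2.8)·72 + (-17.9) = -219.5.
sd(U) = |a|·sd(S) = |-2.8|·22 = 61.6.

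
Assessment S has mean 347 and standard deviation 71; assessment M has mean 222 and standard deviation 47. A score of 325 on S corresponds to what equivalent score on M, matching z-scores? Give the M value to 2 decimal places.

M = 207.44

z = (325 − 347)/71 ≈ -0.3099.
M = 222 + z·47 = 222 + (325 − 347)·47/71 ≈ 207.44.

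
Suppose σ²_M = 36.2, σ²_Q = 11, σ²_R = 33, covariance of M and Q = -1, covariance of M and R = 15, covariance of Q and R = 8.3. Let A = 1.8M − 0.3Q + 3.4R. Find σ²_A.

σ²_A = 667.506

σ²_A = a²·σ²_M + b²·σ²_Q + c²·σ²_R + 2ab·covariance of M and Q + 2ac·covariance of M and R + 2bc·covariance of Q and R, with a = 1.8, b = -0.3, c = 3.4.
= 117.288 + 0.99 + 381.48 + 1.08 + 183.6 + (-16.932)
= 667.506.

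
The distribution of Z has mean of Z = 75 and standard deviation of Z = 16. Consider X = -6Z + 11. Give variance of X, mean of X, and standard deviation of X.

variance of X = 9216, mean of X = -439, standard deviation of X = 96

X = -6Z + 11 is linear with a = -6, b = 11.
variance of Z = 16² = 256.
variance of X = a²·variance of Z = (-6)²·256 = 9216 (the additive constant 11 does not affect variance).
mean of X = a·mean of Z + b = (-6)·75 + 11 = -439.
standard deviation of X = |a|·standard deviation of Z = |-6|·16 = 96.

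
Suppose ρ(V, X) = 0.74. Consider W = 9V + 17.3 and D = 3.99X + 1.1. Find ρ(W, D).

ρ(W, D) = 0.74

Linear rescalings preserve correlation up to sign; here the slopes 9 and 3.99 have the same sign, so ρ(W, D) = ρ(V, X) = 0.74.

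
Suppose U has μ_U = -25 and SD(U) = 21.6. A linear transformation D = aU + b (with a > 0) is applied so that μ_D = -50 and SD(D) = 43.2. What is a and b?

SD(D) = a·SD(U) (a > 0), so a = 43.2/21.6 = 2.
μ_D = a·μ_U + b, so b = -50 − 2·(-25) = 0.

a = 2, b = 0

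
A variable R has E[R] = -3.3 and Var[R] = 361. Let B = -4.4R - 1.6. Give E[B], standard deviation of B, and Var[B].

E[B] = 12.92, standard deviation of B = 83.6, Var[B] = 6988.96

B = -4.4R - 1.6 is linear with a = -4.4, b = -1.6.
E[B] = a·E[R] + b = (-4.4)·(-3.3) + (-1.6) = 12.92.
standard deviation of R = √361 = 19.
standard deviation of B = |a|·standard deviation of R = |-4.4|·19 = 83.6.
Var[B] = a²·Var[R] = (-4.4)²·361 = 6988.96 (the additive constant -1.6 does not affect variance).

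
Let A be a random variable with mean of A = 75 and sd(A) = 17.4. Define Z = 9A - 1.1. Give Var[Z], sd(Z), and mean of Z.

Z = 9A - 1.1 is linear with a = 9, b = -1.1.
Var[A] = 17.4² = 302.76.
Var[Z] = a²·Var[A] = 9²·302.76 = 24523.56 (the additive constant -1.1 does not affect variance).
sd(Z) = |a|·sd(A) = |9|·17.4 = 156.6.
mean of Z = a·mean of A + b = 9·75 + (-1.1) = 673.9.

Var[Z] = 24523.56, sd(Z) = 156.6, mean of Z = 673.9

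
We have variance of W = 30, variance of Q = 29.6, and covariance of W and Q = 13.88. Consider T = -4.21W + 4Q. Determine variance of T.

variance of T = a²·variance of W + b²·variance of Q + 2ab·covariance of W and Q with a = -4.21, b = 4.
= (-4.21)²·30 + 4²·29.6 + 2·(-4.21)·4·13.88
= 531.723 + 473.6 + (-467.4784) = 537.8446.

variance of T = 537.8446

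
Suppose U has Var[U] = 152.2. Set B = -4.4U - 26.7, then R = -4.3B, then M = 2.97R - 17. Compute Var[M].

Var[M] = 480584.561463072

Var[B] = (-4.4)²·152.2 = 2946.592.
Var[R] = (-4.3)²·2946.592 = 54482.48608.
Var[M] = 2.97²·54482.48608 = 480584.561463072.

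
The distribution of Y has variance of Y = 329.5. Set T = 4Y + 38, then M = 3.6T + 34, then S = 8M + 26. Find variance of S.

variance of T = 4²·329.5 = 5272.
variance of M = 3.6²·5272 = 68325.12.
variance of S = 8²·68325.12 = 4372807.68.

variance of S = 4372807.68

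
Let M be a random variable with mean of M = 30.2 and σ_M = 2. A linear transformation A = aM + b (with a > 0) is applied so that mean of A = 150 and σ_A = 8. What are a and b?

a = 4, b = 29.2

σ_A = a·σ_M (a > 0), so a = 8/2 = 4.
mean of A = a·mean of M + b, so b = 150 − 4·30.2 = 29.2.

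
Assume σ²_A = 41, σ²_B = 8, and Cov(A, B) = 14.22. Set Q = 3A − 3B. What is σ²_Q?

σ²_Q = a²·σ²_A + b²·σ²_B + 2ab·Cov(A, B) with a = 3, b = -3.
= 3²·41 + (-3)²·8 + 2·3·(-3)·14.22
= 369 + 72 + (-255.96) = 185.04.

σ²_Q = 185.04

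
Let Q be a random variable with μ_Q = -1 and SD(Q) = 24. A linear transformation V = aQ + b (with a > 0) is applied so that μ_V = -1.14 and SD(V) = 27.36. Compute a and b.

SD(V) = a·SD(Q) (a > 0), so a = 27.36/24 = 1.14.
μ_V = a·μ_Q + b, so b = -1.14 − 1.14·(-1) = 0.

a = 1.14, b = 0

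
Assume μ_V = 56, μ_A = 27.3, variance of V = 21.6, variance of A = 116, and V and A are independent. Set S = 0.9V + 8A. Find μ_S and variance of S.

μ_S = 0.9·μ_V + 8·μ_A = 0.9·56 + 8·27.3 = 268.8.
variance of S = a²·variance of V + b²·variance of A + 2ab·covariance of V and A with a = 0.9, b = 8.
Independence gives covariance of V and A = 0.
= 0.9²·21.6 + 8²·116 + 2·0.9·8·0
= 17.496 + 7424 + 0 = 7441.496.

μ_S = 268.8, variance of S = 7441.496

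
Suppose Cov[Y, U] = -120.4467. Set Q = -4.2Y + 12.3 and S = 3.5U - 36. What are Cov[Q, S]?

Cov[Q, S] = 1770.56649

Cov[Q, S] = a·c·Cov[Y, U] = (-4.2)·3.5·(-120.4467) = 1770.56649. Additive constants drop out.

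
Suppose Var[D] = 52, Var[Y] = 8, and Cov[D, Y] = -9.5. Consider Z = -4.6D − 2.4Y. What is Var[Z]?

Var[Z] = 936.64

Var[Z] = a²·Var[D] + b²·Var[Y] + 2ab·Cov[D, Y] with a = -4.6, b = -2.4.
= (-4.6)²·52 + (-2.4)²·8 + 2·(-4.6)·(-2.4)·(-9.5)
= 1100.32 + 46.08 + (-209.76) = 936.64.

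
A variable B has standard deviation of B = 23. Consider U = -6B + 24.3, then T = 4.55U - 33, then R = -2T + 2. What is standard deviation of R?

standard deviation of U = |-6|·23 = 138.
standard deviation of T = |4.55|·138 = 627.9.
standard deviation of R = |-2|·627.9 = 1255.8.

standard deviation of R = 1255.8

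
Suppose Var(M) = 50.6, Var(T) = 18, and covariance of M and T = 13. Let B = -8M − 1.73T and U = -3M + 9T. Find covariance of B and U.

covariance of B and U = 65.61

By bilinearity, covariance of B and U = ac·Var(M) + bd·Var(T) + (ad+bc)·covariance of M and T, with a=-8, b=-1.73, c=-3, d=9.
ac·Var(M) = (-8)·(-3)·50.6 = 1214.4
bd·Var(T) = (-1.73)·9·18 = -280.26
(ad+bc)·covariance of M and T = (-66.81)·13 = -868.53
covariance of B and U = 1214.4 + (-280.26) + (-868.53) = 65.61.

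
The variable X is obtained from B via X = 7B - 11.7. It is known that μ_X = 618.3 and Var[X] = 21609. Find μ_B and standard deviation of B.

From X = 7B - 11.7: μ_X = a·μ_B + b, so μ_B = (μ_X − b)/a = (618.3 − (-11.7))/7 = 90.
standard deviation of X = √21609 = 147.
standard deviation of X = |a|·standard deviation of B, so standard deviation of B = 147/|7| = 21.

μ_B = 90, standard deviation of B = 21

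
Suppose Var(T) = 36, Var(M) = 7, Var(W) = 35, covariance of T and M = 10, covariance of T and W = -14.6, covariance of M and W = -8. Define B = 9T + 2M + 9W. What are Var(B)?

Var(B) = 3485.8

Var(B) = a²·Var(T) + b²·Var(M) + c²·Var(W) + 2ab·covariance of T and M + 2ac·covariance of T and W + 2bc·covariance of M and W, with a = 9, b = 2, c = 9.
= 2916 + 28 + 2835 + 360 + (-2365.2) + (-288)
= 3485.8.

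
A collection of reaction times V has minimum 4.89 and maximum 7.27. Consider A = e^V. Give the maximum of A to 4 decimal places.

e^V is increasing on this domain, so max(A) comes from max(V) = 7.27: max(A) = exp(7.27) ≈ 1436.5505.

max(A) = 1436.5505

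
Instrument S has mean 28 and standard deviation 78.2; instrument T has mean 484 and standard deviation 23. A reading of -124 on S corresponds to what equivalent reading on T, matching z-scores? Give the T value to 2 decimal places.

T = 439.29

z = (-124 − 28)/78.2 ≈ -1.9437.
T = 484 + z·23 = 484 + (-124 − 28)·23/78.2 ≈ 439.29.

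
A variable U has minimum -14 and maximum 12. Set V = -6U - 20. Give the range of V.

Range(V) = 156

Range of U = 12 − (-14) = 26.
Range(V) = |a|·Range(U) = |-6|·26 = 156.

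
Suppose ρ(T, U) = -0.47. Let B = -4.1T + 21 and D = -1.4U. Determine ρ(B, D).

ρ(B, D) = -0.47

Linear rescalings preserve correlation up to sign; here the slopes -4.1 and -1.4 have the same sign, so ρ(B, D) = ρ(T, U) = -0.47.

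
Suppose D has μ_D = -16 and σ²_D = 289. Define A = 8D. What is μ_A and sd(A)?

A = 8D is linear with a = 8, b = 0.
μ_A = a·μ_D + b = 8·(-16) = -128.
sd(D) = √289 = 17.
sd(A) = |a|·sd(D) = |8|·17 = 136.

μ_A = -128, sd(A) = 136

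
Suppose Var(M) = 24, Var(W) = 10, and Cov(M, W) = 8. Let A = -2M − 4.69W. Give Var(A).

Var(A) = a²·Var(M) + b²·Var(W) + 2ab·Cov(M, W) with a = -2, b = -4.69.
= (-2)²·24 + (-4.69)²·10 + 2·(-2)·(-4.69)·8
= 96 + 219.961 + 150.08 = 466.041.

Var(A) = 466.041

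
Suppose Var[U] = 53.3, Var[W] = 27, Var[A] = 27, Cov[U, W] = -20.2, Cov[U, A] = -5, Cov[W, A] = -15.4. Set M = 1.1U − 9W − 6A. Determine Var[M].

Var[M] = 2026.253

Var[M] = a²·Var[U] + b²·Var[W] + c²·Var[A] + 2ab·Cov[U, W] + 2ac·Cov[U, A] + 2bc·Cov[W, A], with a = 1.1, b = -9, c = -6.
= 64.493 + 2187 + 972 + 399.96 + 66 + (-1663.2)
= 2026.253.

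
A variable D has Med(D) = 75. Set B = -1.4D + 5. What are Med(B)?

Med(B) = -100

A linear map preserves order up to sign, so Med(B) = a·Med(D) + b = (-1.4)·75 + 5 = -100.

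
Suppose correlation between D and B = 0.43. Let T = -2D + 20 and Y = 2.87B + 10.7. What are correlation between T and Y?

correlation between T and Y = -0.43

Linear rescalings preserve |correlation|; the slopes -2 and 2.87 have opposite signs, so the correlation flips sign: correlation between T and Y = −correlation between D and B = -0.43.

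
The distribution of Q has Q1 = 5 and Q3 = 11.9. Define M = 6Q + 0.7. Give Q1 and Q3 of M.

a = 6 > 0: Q1(M) = a·Q1(Q)+b = 30.7, Q3(M) = a·Q3(Q)+b = 72.1.

Q1(M) = 30.7, Q3(M) = 72.1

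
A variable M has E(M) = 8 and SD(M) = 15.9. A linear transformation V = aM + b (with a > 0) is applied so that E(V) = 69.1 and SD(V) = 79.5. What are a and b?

SD(V) = a·SD(M) (a > 0), so a = 79.5/15.9 = 5.
E(V) = a·E(M) + b, so b = 69.1 − 5·8 = 29.1.

a = 5, b = 29.1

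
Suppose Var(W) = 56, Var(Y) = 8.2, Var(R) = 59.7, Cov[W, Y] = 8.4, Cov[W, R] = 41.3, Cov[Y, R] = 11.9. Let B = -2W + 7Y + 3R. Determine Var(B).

Var(B) = a²·Var(W) + b²·Var(Y) + c²·Var(R) + 2ab·Cov[W, Y] + 2ac·Cov[W, R] + 2bc·Cov[Y, R], with a = -2, b = 7, c = 3.
= 224 + 401.8 + 537.3 + (-235.2) + (-495.6) + 499.8
= 932.1.

Var(B) = 932.1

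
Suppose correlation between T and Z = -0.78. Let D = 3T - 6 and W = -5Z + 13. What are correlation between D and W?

correlation between D and W = 0.78

Linear rescalings preserve |correlation|; the slopes 3 and -5 have opposite signs, so the correlation flips sign: correlation between D and W = −correlation between T and Z = 0.78.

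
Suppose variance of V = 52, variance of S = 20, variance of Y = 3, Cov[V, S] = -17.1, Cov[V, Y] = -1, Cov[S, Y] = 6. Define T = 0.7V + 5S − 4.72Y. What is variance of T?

variance of T = 196.0232

variance of T = a²·variance of V + b²·variance of S + c²·variance of Y + 2ab·Cov[V, S] + 2ac·Cov[V, Y] + 2bc·Cov[S, Y], with a = 0.7, b = 5, c = -4.72.
= 25.48 + 500 + 66.8352 + (-119.7) + 6.608 + (-283.2)
= 196.0232.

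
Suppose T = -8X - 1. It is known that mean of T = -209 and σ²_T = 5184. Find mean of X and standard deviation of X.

mean of X = 26, standard deviation of X = 9

From T = -8X - 1: mean of T = a·mean of X + b, so mean of X = (mean of T − b)/a = (-209 − (-1))/(-8) = 26.
standard deviation of T = √5184 = 72.
standard deviation of T = |a|·standard deviation of X, so standard deviation of X = 72/|-8| = 9.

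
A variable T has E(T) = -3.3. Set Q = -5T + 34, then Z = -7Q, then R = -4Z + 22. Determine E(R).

E(R) = 1436

E(Q) = (-5)·(-3.3) + 34 = 50.5.
E(Z) = (-7)·50.5 = -353.5.
E(R) = (-4)·(-353.5) + 22 = 1436.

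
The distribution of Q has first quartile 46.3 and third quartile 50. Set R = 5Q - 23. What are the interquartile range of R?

IQR of Q = Q3 − Q1 = 50 − 46.3 = 3.7.
Under R = aQ + b, IQR(R) = |a|·IQR(Q) = |5|·3.7 = 18.5 (shifts cancel; spread scales by |a|).

IQR(R) = 18.5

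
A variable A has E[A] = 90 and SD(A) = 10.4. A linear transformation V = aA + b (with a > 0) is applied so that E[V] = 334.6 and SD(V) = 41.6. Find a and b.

SD(V) = a·SD(A) (a > 0), so a = 41.6/10.4 = 4.
E[V] = a·E[A] + b, so b = 334.6 − 4·90 = -25.4.

a = 4, b = -25.4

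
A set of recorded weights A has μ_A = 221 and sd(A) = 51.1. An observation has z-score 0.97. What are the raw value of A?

A = 270.567

A = μ_A + z·sd(A) = 221 + 0.97·51.1 = 270.567.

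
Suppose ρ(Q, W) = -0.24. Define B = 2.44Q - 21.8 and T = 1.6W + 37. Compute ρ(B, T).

Linear rescalings preserve correlation up to sign; here the slopes 2.44 and 1.6 have the same sign, so ρ(B, T) = ρ(Q, W) = -0.24.

ρ(B, T) = -0.24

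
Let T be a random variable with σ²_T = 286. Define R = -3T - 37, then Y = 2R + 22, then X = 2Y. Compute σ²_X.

σ²_X = 41184

σ²_R = (-3)²·286 = 2574.
σ²_Y = 2²·2574 = 10296.
σ²_X = 2²·10296 = 41184.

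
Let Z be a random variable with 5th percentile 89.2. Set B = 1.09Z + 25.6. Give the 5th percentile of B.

5th percentile of B = 122.828

Since a = 1.09 > 0 the transformation is increasing, so the 5th percentile of B = a·(P_{5} of Z) + b = 1.09·89.2 + 25.6 = 122.828.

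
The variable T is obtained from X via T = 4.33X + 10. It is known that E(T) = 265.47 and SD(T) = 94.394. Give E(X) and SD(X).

From T = 4.33X + 10: E(T) = a·E(X) + b, so E(X) = (E(T) − b)/a = (265.47 − 10)/4.33 = 59.
SD(T) = |a|·SD(X), so SD(X) = 94.394/|4.33| = 21.8.

E(X) = 59, SD(X) = 21.8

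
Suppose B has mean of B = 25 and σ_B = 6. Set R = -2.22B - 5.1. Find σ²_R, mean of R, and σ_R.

R = -2.22B - 5.1 is linear with a = -2.22, b = -5.1.
σ²_B = 6² = 36.
σ²_R = a²·σ²_B = (-2.22)²·36 = 177.4224 (the additive constant -5.1 does not affect variance).
mean of R = a·mean of B + b = (-2.22)·25 + (-5.1) = -60.6.
σ_R = |a|·σ_B = |-2.22|·6 = 13.32.

σ²_R = 177.4224, mean of R = -60.6, σ_R = 13.32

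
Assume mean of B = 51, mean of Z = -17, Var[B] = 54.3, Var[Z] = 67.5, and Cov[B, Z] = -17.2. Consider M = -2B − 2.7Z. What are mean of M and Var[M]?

mean of M = (-2)·mean of B + (-2.7)·mean of Z = (-2)·51 + (-2.7)·(-17) = -56.1.
Var[M] = a²·Var[B] + b²·Var[Z] + 2ab·Cov[B, Z] with a = -2, b = -2.7.
= (-2)²·54.3 + (-2.7)²·67.5 + 2·(-2)·(-2.7)·(-17.2)
= 217.2 + 492.075 + (-185.76) = 523.515.

mean of M = -56.1, Var[M] = 523.515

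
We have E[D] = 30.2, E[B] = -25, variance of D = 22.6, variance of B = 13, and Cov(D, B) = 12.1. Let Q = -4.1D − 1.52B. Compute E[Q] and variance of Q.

E[Q] = -85.82, variance of Q = 560.7556

E[Q] = (-4.1)·E[D] + (-1.52)·E[B] = (-4.1)·30.2 + (-1.52)·(-25) = -85.82.
variance of Q = a²·variance of D + b²·variance of B + 2ab·Cov(D, B) with a = -4.1, b = -1.52.
= (-4.1)²·22.6 + (-1.52)²·13 + 2·(-4.1)·(-1.52)·12.1
= 379.906 + 30.0352 + 150.8144 = 560.7556.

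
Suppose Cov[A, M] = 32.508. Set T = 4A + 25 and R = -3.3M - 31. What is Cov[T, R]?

Cov[T, R] = a·c·Cov[A, M] = 4·(-3.3)·32.508 = -429.1056. Additive constants drop out.

Cov[T, R] = -429.1056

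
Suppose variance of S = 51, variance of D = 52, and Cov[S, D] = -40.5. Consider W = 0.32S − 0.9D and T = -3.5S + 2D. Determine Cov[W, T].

Cov[W, T] = -304.215

By bilinearity, Cov[W, T] = ac·variance of S + bd·variance of D + (ad+bc)·Cov[S, D], with a=0.32, b=-0.9, c=-3.5, d=2.
ac·variance of S = 0.32·(-3.5)·51 = -57.12
bd·variance of D = (-0.9)·2·52 = -93.6
(ad+bc)·Cov[S, D] = (3.79)·(-40.5) = -153.495
Cov[W, T] = -57.12 + (-93.6) + (-153.495) = -304.215.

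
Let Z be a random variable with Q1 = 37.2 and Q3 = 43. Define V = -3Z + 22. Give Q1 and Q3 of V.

a = -3 < 0 reverses order: Q1(V) comes from Q3(Z), Q3(V) from Q1(Z).
Q1(V) = (-3)·43 + 22 = -107; Q3(V) = (-3)·37.2 + 22 = -89.6.

Q1(V) = -107, Q3(V) = -89.6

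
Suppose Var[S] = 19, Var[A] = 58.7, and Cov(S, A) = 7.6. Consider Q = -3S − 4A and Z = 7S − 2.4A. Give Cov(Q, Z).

By bilinearity, Cov(Q, Z) = ac·Var[S] + bd·Var[A] + (ad+bc)·Cov(S, A), with a=-3, b=-4, c=7, d=-2.4.
ac·Var[S] = (-3)·7·19 = -399
bd·Var[A] = (-4)·(-2.4)·58.7 = 563.52
(ad+bc)·Cov(S, A) = (-20.8)·7.6 = -158.08
Cov(Q, Z) = -399 + 563.52 + (-158.08) = 6.44.

Cov(Q, Z) = 6.44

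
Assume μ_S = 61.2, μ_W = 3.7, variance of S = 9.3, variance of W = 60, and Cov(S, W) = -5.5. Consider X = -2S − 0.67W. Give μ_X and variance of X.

μ_X = -124.879, variance of X = 49.394

μ_X = (-2)·μ_S + (-0.67)·μ_W = (-2)·61.2 + (-0.67)·3.7 = -124.879.
variance of X = a²·variance of S + b²·variance of W + 2ab·Cov(S, W) with a = -2, b = -0.67.
= (-2)²·9.3 + (-0.67)²·60 + 2·(-2)·(-0.67)·(-5.5)
= 37.2 + 26.934 + (-14.74) = 49.394.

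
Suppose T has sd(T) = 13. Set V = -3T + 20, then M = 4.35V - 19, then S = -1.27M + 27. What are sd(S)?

sd(S) = 215.4555

sd(V) = |-3|·13 = 39.
sd(M) = |4.35|·39 = 169.65.
sd(S) = |-1.27|·169.65 = 215.4555.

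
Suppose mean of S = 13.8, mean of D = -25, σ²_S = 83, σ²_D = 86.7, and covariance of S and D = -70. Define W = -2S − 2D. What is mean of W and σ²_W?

mean of W = (-2)·mean of S + (-2)·mean of D = (-2)·13.8 + (-2)·(-25) = 22.4.
σ²_W = a²·σ²_S + b²·σ²_D + 2ab·covariance of S and D with a = -2, b = -2.
= (-2)²·83 + (-2)²·86.7 + 2·(-2)·(-2)·(-70)
= 332 + 346.8 + (-560) = 118.8.

mean of W = 22.4, σ²_W = 118.8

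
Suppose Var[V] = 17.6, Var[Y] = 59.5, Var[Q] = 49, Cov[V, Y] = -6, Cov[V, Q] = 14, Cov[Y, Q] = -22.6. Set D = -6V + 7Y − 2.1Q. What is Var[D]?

Var[D] = a²·Var[V] + b²·Var[Y] + c²·Var[Q] + 2ab·Cov[V, Y] + 2ac·Cov[V, Q] + 2bc·Cov[Y, Q], with a = -6, b = 7, c = -2.1.
= 633.6 + 2915.5 + 216.09 + 504 + 352.8 + 664.44
= 5286.43.

Var[D] = 5286.43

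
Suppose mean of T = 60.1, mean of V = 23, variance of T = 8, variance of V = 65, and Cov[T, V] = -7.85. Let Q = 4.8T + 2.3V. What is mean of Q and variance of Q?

mean of Q = 4.8·mean of T + 2.3·mean of V = 4.8·60.1 + 2.3·23 = 341.38.
variance of Q = a²·variance of T + b²·variance of V + 2ab·Cov[T, V] with a = 4.8, b = 2.3.
= 4.8²·8 + 2.3²·65 + 2·4.8·2.3·(-7.85)
= 184.32 + 343.85 + (-173.328) = 354.842.

mean of Q = 341.38, variance of Q = 354.842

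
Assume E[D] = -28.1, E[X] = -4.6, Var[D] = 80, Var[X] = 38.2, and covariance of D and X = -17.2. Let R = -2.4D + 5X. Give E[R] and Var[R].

E[R] = 44.44, Var[R] = 1828.6

E[R] = (-2.4)·E[D] + 5·E[X] = (-2.4)·(-28.1) + 5·(-4.6) = 44.44.
Var[R] = a²·Var[D] + b²·Var[X] + 2ab·covariance of D and X with a = -2.4, b = 5.
= (-2.4)²·80 + 5²·38.2 + 2·(-2.4)·5·(-17.2)
= 460.8 + 955 + 412.8 = 1828.6.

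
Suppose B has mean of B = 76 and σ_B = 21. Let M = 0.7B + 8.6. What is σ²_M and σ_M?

M = 0.7B + 8.6 is linear with a = 0.7, b = 8.6.
σ²_B = 21² = 441.
σ²_M = a²·σ²_B = 0.7²·441 = 216.09 (the additive constant 8.6 does not affect variance).
σ_M = |a|·σ_B = |0.7|·21 = 14.7.

σ²_M = 216.09, σ_M = 14.7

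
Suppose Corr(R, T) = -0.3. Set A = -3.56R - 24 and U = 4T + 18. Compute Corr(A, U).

Corr(A, U) = 0.3

Linear rescalings preserve |correlation|; the slopes -3.56 and 4 have opposite signs, so the correlation flips sign: Corr(A, U) = −Corr(R, T) = 0.3.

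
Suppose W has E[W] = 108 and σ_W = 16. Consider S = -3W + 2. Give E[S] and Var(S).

S = -3W + 2 is linear with a = -3, b = 2.
E[S] = a·E[W] + b = (-3)·108 + 2 = -322.
Var(W) = 16² = 256.
Var(S) = a²·Var(W) = (-3)²·256 = 2304 (the additive constant 2 does not affect variance).

E[S] = -322, Var(S) = 2304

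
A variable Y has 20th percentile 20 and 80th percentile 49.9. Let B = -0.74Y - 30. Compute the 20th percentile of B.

20th percentile of B = -66.926

Since a = -0.74 < 0 the transformation is decreasing, reversing order: the 20th percentile of B corresponds to the 80th percentile of Y.
So P_{20}(B) = a·P_{80}(Y) + b = (-0.74)·49.9 + (-30) = -66.926.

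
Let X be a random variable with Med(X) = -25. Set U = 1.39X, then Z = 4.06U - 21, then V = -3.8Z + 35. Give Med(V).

Med(V) = 650.923

Med(U) = 1.39·(-25) = -34.75.
Med(Z) = 4.06·(-34.75) + (-21) = -162.085.
Med(V) = (-3.8)·(-162.085) + 35 = 650.923.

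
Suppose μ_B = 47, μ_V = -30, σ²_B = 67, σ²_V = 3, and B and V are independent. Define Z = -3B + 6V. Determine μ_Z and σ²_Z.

μ_Z = -321, σ²_Z = 711

μ_Z = (-3)·μ_B + 6·μ_V = (-3)·47 + 6·(-30) = -321.
σ²_Z = a²·σ²_B + b²·σ²_V + 2ab·covariance of B and V with a = -3, b = 6.
Independence gives covariance of B and V = 0.
= (-3)²·67 + 6²·3 + 2·(-3)·6·0
= 603 + 108 + 0 = 711.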